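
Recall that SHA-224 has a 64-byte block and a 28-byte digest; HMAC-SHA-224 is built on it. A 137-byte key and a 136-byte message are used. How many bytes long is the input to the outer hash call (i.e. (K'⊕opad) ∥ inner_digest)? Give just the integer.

92

Key is 137 > 64 bytes, so it is hashed to 28 bytes then zero-padded to 64: |K'| = 64.
Outer input = (K'⊕opad) ∥ H(inner) → 64 + 28 = 92 bytes.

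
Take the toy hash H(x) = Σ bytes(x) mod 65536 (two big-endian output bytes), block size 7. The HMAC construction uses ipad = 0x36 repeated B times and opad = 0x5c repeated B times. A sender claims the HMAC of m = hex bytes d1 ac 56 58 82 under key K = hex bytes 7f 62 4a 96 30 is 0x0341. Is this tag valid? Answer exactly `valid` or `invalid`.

Key hex bytes 7f 62 4a 96 30 is 5 bytes ≤ B = 7; zero-pad to 7 bytes: K' = 7f 62 4a 96 30 00 00.
K' ⊕ ipad = 49 54 7c a0 06 36 36; K' ⊕ opad = 23 3e 16 ca 6c 5c 5c.
Inner hash: sum = 73+84+124+160+6+54+54+209+172+86+88+130 = 1240 → 04 d8.
Outer hash (recomputed tag): sum = 35+62+22+202+108+92+92+4+216 = 833 → 03 41.
Recomputed tag = 0341; claimed = 0341 → match.

valid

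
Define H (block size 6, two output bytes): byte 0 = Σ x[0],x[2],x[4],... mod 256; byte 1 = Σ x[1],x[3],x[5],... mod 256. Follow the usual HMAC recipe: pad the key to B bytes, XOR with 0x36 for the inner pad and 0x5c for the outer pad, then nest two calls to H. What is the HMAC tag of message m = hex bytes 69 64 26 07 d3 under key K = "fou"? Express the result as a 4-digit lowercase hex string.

ea1b

Key "fou" = 66 6f 75 is 3 bytes ≤ B = 6; zero-pad to 6 bytes: K' = 66 6f 75 00 00 00.
K' ⊕ ipad = 50 59 43 36 36 36.  K' ⊕ opad = 3a 33 29 5c 5c 5c.
Inner input = (K'⊕ipad) ∥ m = 50 59 43 36 36 36 ∥ 69 64 26 07 d3.
Inner hash: even-index sum = 555 mod 256 = 43; odd-index sum = 304 mod 256 = 48 → 2b 30.
Outer input = (K'⊕opad) ∥ inner = 3a 33 29 5c 5c 5c ∥ 2b 30.
Outer hash (tag): even-index sum = 234 mod 256 = 234; odd-index sum = 283 mod 256 = 27 → ea 1b.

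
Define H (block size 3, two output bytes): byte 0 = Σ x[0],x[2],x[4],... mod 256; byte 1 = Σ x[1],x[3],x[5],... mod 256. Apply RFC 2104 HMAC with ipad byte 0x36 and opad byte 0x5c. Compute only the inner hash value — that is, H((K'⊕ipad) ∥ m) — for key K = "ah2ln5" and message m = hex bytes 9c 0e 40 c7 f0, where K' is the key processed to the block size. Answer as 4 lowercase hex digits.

Key "ah2ln5" = 61 68 32 6c 6e 35 is 6 bytes > B = 3, so hash it first: H(key) = 01 09, then zero-pad to 3 bytes: K' = 01 09 00.
K' ⊕ ipad = 37 3f 36.
Inner input = 37 3f 36 ∥ 9c 0e 40 c7 f0.
Inner hash: even-index sum = 322 mod 256 = 66; odd-index sum = 523 mod 256 = 11 → 42 0b.

420b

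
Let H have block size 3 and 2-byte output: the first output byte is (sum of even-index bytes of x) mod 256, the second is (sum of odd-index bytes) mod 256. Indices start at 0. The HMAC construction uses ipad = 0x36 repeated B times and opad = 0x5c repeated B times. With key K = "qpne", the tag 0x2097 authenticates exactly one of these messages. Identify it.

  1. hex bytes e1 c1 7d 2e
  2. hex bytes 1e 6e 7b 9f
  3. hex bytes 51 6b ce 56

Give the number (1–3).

1

Key "qpne" = 71 70 6e 65 is 4 bytes > B = 3, so hash it first: H(key) = df d5, then zero-pad to 3 bytes: K' = df d5 00.
K' ⊕ ipad = e9 e3 36; K' ⊕ opad = 83 89 5c.
m1: inner = H(e9 e3 36 e1 c1 7d 2e) = 0e 41; tag = H(83 89 5c 0e 41) = 2097 ← matches
m2: inner = H(e9 e3 36 1e 6e 7b 9f) = 2c 7c; tag = H(83 89 5c 2c 7c) = 5bb5
m3: inner = H(e9 e3 36 51 6b ce 56) = e0 02; tag = H(83 89 5c e0 02) = e169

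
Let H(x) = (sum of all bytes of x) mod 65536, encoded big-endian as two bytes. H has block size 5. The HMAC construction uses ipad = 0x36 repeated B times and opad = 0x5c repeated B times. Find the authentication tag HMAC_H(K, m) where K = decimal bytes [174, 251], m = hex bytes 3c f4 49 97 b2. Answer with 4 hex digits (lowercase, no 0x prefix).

Key decimal bytes [174, 251] = ae fb is 2 bytes ≤ B = 5; zero-pad to 5 bytes: K' = ae fb 00 00 00.
K' ⊕ ipad = 98 cd 36 36 36.  K' ⊕ opad = f2 a7 5c 5c 5c.
Inner input = (K'⊕ipad) ∥ m = 98 cd 36 36 36 ∥ 3c f4 49 97 b2.
Inner hash: sum = 152+205+54+54+54+60+244+73+151+178 = 1225 → 04 c9.
Outer input = (K'⊕opad) ∥ inner = f2 a7 5c 5c 5c ∥ 04 c9.
Outer hash (tag): sum = 242+167+92+92+92+4+201 = 890 → 03 7a.

037a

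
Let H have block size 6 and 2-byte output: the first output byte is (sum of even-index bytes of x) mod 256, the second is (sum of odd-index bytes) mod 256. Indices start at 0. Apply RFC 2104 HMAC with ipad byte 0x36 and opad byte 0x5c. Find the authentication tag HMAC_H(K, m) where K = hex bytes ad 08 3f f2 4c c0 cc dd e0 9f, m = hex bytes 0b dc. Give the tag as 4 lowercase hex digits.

b96a

Key hex bytes ad 08 3f f2 4c c0 cc dd e0 9f is 10 bytes > B = 6, so hash it first: H(key) = e4 36, then zero-pad to 6 bytes: K' = e4 36 00 00 00 00.
K' ⊕ ipad = d2 00 36 36 36 36.  K' ⊕ opad = b8 6a 5c 5c 5c 5c.
Inner input = (K'⊕ipad) ∥ m = d2 00 36 36 36 36 ∥ 0b dc.
Inner hash: even-index sum = 329 mod 256 = 73; odd-index sum = 328 mod 256 = 72 → 49 48.
Outer input = (K'⊕opad) ∥ inner = b8 6a 5c 5c 5c 5c ∥ 49 48.
Outer hash (tag): even-index sum = 441 mod 256 = 185; odd-index sum = 362 mod 256 = 106 → b9 6a.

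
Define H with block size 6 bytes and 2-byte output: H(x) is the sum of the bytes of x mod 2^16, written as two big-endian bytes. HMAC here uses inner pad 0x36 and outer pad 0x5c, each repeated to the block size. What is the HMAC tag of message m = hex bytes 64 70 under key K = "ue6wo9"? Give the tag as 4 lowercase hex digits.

Key "ue6wo9" = 75 65 36 77 6f 39 is exactly B = 6 bytes: K' = 75 65 36 77 6f 39.
K' ⊕ ipad = 43 53 00 41 59 0f.  K' ⊕ opad = 29 39 6a 2b 33 65.
Inner input = (K'⊕ipad) ∥ m = 43 53 00 41 59 0f ∥ 64 70.
Inner hash: sum = 67+83+0+65+89+15+100+112 = 531 → 02 13.
Outer input = (K'⊕opad) ∥ inner = 29 39 6a 2b 33 65 ∥ 02 13.
Outer hash (tag): sum = 41+57+106+43+51+101+2+19 = 420 → 01 a4.

01a4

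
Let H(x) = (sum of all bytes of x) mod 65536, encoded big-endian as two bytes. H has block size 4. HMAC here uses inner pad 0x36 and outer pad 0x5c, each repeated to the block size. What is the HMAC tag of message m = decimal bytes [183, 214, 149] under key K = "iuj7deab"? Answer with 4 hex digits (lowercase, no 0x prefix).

0171

Key "iuj7deab" = 69 75 6a 37 64 65 61 62 is 8 bytes > B = 4, so hash it first: H(key) = 03 0b, then zero-pad to 4 bytes: K' = 03 0b 00 00.
K' ⊕ ipad = 35 3d 36 36.  K' ⊕ opad = 5f 57 5c 5c.
Inner input = (K'⊕ipad) ∥ m = 35 3d 36 36 ∥ b7 d6 95.
Inner hash: sum = 53+61+54+54+183+214+149 = 768 → 03 00.
Outer input = (K'⊕opad) ∥ inner = 5f 57 5c 5c ∥ 03 00.
Outer hash (tag): sum = 95+87+92+92+3+0 = 369 → 01 71.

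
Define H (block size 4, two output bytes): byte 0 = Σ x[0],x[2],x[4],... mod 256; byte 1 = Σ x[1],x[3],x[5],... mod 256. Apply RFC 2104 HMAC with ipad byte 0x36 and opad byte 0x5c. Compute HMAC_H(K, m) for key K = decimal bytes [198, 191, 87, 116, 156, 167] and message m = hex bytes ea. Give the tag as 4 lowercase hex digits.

f004

Key decimal bytes [198, 191, 87, 116, 156, 167] = c6 bf 57 74 9c a7 is 6 bytes > B = 4, so hash it first: H(key) = b9 da, then zero-pad to 4 bytes: K' = b9 da 00 00.
K' ⊕ ipad = 8f ec 36 36.  K' ⊕ opad = e5 86 5c 5c.
Inner input = (K'⊕ipad) ∥ m = 8f ec 36 36 ∥ ea.
Inner hash: even-index sum = 431 mod 256 = 175; odd-index sum = 290 mod 256 = 34 → af 22.
Outer input = (K'⊕opad) ∥ inner = e5 86 5c 5c ∥ af 22.
Outer hash (tag): even-index sum = 496 mod 256 = 240; odd-index sum = 260 mod 256 = 4 → f0 04.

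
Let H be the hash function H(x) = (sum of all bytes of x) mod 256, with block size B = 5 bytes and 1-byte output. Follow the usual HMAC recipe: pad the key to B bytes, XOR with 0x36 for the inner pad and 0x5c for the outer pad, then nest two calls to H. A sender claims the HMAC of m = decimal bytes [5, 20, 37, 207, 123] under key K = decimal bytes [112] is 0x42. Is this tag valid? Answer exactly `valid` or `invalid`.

valid

Key decimal bytes [112] = 70 is 1 byte ≤ B = 5; zero-pad to 5 bytes: K' = 70 00 00 00 00.
K' ⊕ ipad = 46 36 36 36 36; K' ⊕ opad = 2c 5c 5c 5c 5c.
Inner hash: sum = 70+54+54+54+54+5+20+37+207+123 = 678; mod 256 = 166 → a6.
Outer hash (recomputed tag): sum = 44+92+92+92+92+166 = 578; mod 256 = 66 → 42.
Recomputed tag = 42; claimed = 42 → match.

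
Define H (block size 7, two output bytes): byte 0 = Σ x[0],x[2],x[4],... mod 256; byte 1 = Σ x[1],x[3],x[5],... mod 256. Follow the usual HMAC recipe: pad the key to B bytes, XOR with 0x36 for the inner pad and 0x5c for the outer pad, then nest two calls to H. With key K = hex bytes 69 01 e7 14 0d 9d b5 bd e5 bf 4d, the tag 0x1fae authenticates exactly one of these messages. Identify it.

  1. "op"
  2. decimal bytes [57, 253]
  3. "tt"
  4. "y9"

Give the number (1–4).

1

Key hex bytes 69 01 e7 14 0d 9d b5 bd e5 bf 4d is 11 bytes > B = 7, so hash it first: H(key) = 44 2e, then zero-pad to 7 bytes: K' = 44 2e 00 00 00 00 00.
K' ⊕ ipad = 72 18 36 36 36 36 36; K' ⊕ opad = 18 72 5c 5c 5c 5c 5c.
m1: inner = H(72 18 36 36 36 36 36 6f 70) = 84 f3; tag = H(18 72 5c 5c 5c 5c 5c 84 f3) = 1fae ← matches
m2: inner = H(72 18 36 36 36 36 36 39 fd) = 11 bd; tag = H(18 72 5c 5c 5c 5c 5c 11 bd) = e93b
m3: inner = H(72 18 36 36 36 36 36 74 74) = 88 f8; tag = H(18 72 5c 5c 5c 5c 5c 88 f8) = 24b2
m4: inner = H(72 18 36 36 36 36 36 79 39) = 4d fd; tag = H(18 72 5c 5c 5c 5c 5c 4d fd) = 2977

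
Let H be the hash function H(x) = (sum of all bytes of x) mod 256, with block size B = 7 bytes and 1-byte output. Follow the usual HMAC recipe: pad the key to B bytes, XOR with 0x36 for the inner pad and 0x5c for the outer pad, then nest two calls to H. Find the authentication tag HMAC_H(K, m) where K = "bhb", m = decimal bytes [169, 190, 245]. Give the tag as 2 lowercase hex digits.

Key "bhb" = 62 68 62 is 3 bytes ≤ B = 7; zero-pad to 7 bytes: K' = 62 68 62 00 00 00 00.
K' ⊕ ipad = 54 5e 54 36 36 36 36.  K' ⊕ opad = 3e 34 3e 5c 5c 5c 5c.
Inner input = (K'⊕ipad) ∥ m = 54 5e 54 36 36 36 36 ∥ a9 be f5.
Inner hash: sum = 84+94+84+54+54+54+54+169+190+245 = 1082; mod 256 = 58 → 3a.
Outer input = (K'⊕opad) ∥ inner = 3e 34 3e 5c 5c 5c 5c ∥ 3a.
Outer hash (tag): sum = 62+52+62+92+92+92+92+58 = 602; mod 256 = 90 → 5a.

5a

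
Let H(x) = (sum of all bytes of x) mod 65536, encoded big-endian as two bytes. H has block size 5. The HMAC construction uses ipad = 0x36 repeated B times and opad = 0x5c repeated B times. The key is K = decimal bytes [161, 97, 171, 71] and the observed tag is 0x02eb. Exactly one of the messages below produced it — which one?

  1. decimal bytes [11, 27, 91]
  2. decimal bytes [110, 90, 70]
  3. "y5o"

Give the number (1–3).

2

Key decimal bytes [161, 97, 171, 71] = a1 61 ab 47 is 4 bytes ≤ B = 5; zero-pad to 5 bytes: K' = a1 61 ab 47 00.
K' ⊕ ipad = 97 57 9d 71 36; K' ⊕ opad = fd 3d f7 1b 5c.
m1: inner = H(97 57 9d 71 36 0b 1b 5b) = 02 b3; tag = H(fd 3d f7 1b 5c 02 b3) = 035d
m2: inner = H(97 57 9d 71 36 6e 5a 46) = 03 40; tag = H(fd 3d f7 1b 5c 03 40) = 02eb ← matches
m3: inner = H(97 57 9d 71 36 79 35 6f) = 03 4f; tag = H(fd 3d f7 1b 5c 03 4f) = 02fa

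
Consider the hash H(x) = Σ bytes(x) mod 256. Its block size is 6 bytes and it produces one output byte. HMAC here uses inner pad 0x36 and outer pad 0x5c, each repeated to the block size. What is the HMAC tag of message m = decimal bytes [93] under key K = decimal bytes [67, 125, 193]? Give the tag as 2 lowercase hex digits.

Key decimal bytes [67, 125, 193] = 43 7d c1 is 3 bytes ≤ B = 6; zero-pad to 6 bytes: K' = 43 7d c1 00 00 00.
K' ⊕ ipad = 75 4b f7 36 36 36.  K' ⊕ opad = 1f 21 9d 5c 5c 5c.
Inner input = (K'⊕ipad) ∥ m = 75 4b f7 36 36 36 ∥ 5d.
Inner hash: sum = 117+75+247+54+54+54+93 = 694; mod 256 = 182 → b6.
Outer input = (K'⊕opad) ∥ inner = 1f 21 9d 5c 5c 5c ∥ b6.
Outer hash (tag): sum = 31+33+157+92+92+92+182 = 679; mod 256 = 167 → a7.

a7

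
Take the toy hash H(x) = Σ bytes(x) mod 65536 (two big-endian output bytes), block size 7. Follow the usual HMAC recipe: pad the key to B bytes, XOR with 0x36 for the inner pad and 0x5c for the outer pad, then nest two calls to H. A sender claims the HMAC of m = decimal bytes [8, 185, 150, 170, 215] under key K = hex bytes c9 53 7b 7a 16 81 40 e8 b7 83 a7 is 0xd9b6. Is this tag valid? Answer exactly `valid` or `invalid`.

invalid

Key hex bytes c9 53 7b 7a 16 81 40 e8 b7 83 a7 is 11 bytes > B = 7, so hash it first: H(key) = 05 b1, then zero-pad to 7 bytes: K' = 05 b1 00 00 00 00 00.
K' ⊕ ipad = 33 87 36 36 36 36 36; K' ⊕ opad = 59 ed 5c 5c 5c 5c 5c.
Inner hash: sum = 51+135+54+54+54+54+54+8+185+150+170+215 = 1184 → 04 a0.
Outer hash (recomputed tag): sum = 89+237+92+92+92+92+92+4+160 = 950 → 03 b6.
Recomputed tag = 03b6; claimed = d9b6 → mismatch.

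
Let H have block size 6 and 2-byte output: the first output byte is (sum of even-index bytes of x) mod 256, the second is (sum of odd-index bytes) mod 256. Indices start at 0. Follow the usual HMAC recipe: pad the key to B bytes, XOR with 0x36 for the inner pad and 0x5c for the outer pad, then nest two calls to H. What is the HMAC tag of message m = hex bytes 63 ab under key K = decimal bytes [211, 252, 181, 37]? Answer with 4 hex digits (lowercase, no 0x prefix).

d533

Key decimal bytes [211, 252, 181, 37] = d3 fc b5 25 is 4 bytes ≤ B = 6; zero-pad to 6 bytes: K' = d3 fc b5 25 00 00.
K' ⊕ ipad = e5 ca 83 13 36 36.  K' ⊕ opad = 8f a0 e9 79 5c 5c.
Inner input = (K'⊕ipad) ∥ m = e5 ca 83 13 36 36 ∥ 63 ab.
Inner hash: even-index sum = 513 mod 256 = 1; odd-index sum = 446 mod 256 = 190 → 01 be.
Outer input = (K'⊕opad) ∥ inner = 8f a0 e9 79 5c 5c ∥ 01 be.
Outer hash (tag): even-index sum = 469 mod 256 = 213; odd-index sum = 563 mod 256 = 51 → d5 33.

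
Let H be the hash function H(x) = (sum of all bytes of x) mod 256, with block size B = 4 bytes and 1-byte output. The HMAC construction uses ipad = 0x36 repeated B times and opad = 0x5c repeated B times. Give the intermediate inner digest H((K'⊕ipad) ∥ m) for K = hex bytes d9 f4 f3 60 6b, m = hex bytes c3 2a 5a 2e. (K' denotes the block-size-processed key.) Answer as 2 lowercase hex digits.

Key hex bytes d9 f4 f3 60 6b is 5 bytes > B = 4, so hash it first: H(key) = 8b, then zero-pad to 4 bytes: K' = 8b 00 00 00.
K' ⊕ ipad = bd 36 36 36.
Inner input = bd 36 36 36 ∥ c3 2a 5a 2e.
Inner hash: sum = 189+54+54+54+195+42+90+46 = 724; mod 256 = 212 → d4.

d4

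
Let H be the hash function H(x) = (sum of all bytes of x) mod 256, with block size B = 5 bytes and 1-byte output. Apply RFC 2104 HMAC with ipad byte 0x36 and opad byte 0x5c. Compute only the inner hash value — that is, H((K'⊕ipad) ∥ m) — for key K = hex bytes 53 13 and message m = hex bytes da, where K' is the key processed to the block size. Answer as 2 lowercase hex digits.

Key hex bytes 53 13 is 2 bytes ≤ B = 5; zero-pad to 5 bytes: K' = 53 13 00 00 00.
K' ⊕ ipad = 65 25 36 36 36.
Inner input = 65 25 36 36 36 ∥ da.
Inner hash: sum = 101+37+54+54+54+218 = 518; mod 256 = 6 → 06.

06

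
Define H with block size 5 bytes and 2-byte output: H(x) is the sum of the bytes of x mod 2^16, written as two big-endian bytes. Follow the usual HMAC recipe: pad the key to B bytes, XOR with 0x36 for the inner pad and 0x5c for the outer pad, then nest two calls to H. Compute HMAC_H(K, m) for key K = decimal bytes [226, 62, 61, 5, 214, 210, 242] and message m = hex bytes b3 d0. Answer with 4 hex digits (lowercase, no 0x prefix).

Key decimal bytes [226, 62, 61, 5, 214, 210, 242] = e2 3e 3d 05 d6 d2 f2 is 7 bytes > B = 5, so hash it first: H(key) = 03 fc, then zero-pad to 5 bytes: K' = 03 fc 00 00 00.
K' ⊕ ipad = 35 ca 36 36 36.  K' ⊕ opad = 5f a0 5c 5c 5c.
Inner input = (K'⊕ipad) ∥ m = 35 ca 36 36 36 ∥ b3 d0.
Inner hash: sum = 53+202+54+54+54+179+208 = 804 → 03 24.
Outer input = (K'⊕opad) ∥ inner = 5f a0 5c 5c 5c ∥ 03 24.
Outer hash (tag): sum = 95+160+92+92+92+3+36 = 570 → 02 3a.

023a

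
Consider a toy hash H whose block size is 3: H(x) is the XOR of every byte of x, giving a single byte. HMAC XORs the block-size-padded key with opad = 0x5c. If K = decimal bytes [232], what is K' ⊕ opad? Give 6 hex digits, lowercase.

b45c5c

Key decimal bytes [232] = e8 is 1 byte ≤ B = 3; zero-pad to 3 bytes: K' = e8 00 00.
XOR each byte with 0x5c: e8⊕5c=b4, 00⊕5c=5c, 00⊕5c=5c.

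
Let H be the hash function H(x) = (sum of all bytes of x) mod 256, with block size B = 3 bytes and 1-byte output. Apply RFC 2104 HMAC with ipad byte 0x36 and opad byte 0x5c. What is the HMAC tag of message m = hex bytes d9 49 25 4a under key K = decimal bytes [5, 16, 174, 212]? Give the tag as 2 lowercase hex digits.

21

Key decimal bytes [5, 16, 174, 212] = 05 10 ae d4 is 4 bytes > B = 3, so hash it first: H(key) = 97, then zero-pad to 3 bytes: K' = 97 00 00.
K' ⊕ ipad = a1 36 36.  K' ⊕ opad = cb 5c 5c.
Inner input = (K'⊕ipad) ∥ m = a1 36 36 ∥ d9 49 25 4a.
Inner hash: sum = 161+54+54+217+73+37+74 = 670; mod 256 = 158 → 9e.
Outer input = (K'⊕opad) ∥ inner = cb 5c 5c ∥ 9e.
Outer hash (tag): sum = 203+92+92+158 = 545; mod 256 = 33 → 21.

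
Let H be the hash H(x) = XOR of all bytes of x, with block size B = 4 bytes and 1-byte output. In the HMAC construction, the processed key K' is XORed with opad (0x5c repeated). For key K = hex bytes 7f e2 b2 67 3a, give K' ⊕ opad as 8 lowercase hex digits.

Key hex bytes 7f e2 b2 67 3a is 5 bytes > B = 4, so hash it first: H(key) = 72, then zero-pad to 4 bytes: K' = 72 00 00 00.
XOR each byte with 0x5c: 72⊕5c=2e, 00⊕5c=5c, 00⊕5c=5c, 00⊕5c=5c.

2e5c5c5c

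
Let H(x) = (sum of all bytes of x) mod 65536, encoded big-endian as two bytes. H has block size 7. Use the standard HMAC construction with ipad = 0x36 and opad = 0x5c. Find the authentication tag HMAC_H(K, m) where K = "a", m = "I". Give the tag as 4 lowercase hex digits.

Key "a" = 61 is 1 byte ≤ B = 7; zero-pad to 7 bytes: K' = 61 00 00 00 00 00 00.
K' ⊕ ipad = 57 36 36 36 36 36 36.  K' ⊕ opad = 3d 5c 5c 5c 5c 5c 5c.
Inner input = (K'⊕ipad) ∥ m = 57 36 36 36 36 36 36 ∥ 49.
Inner hash: sum = 87+54+54+54+54+54+54+73 = 484 → 01 e4.
Outer input = (K'⊕opad) ∥ inner = 3d 5c 5c 5c 5c 5c 5c ∥ 01 e4.
Outer hash (tag): sum = 61+92+92+92+92+92+92+1+228 = 842 → 03 4a.

034a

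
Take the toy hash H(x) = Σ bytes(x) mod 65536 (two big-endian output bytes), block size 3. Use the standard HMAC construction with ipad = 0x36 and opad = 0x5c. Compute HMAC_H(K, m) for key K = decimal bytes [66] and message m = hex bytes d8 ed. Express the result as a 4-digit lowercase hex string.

017d

Key decimal bytes [66] = 42 is 1 byte ≤ B = 3; zero-pad to 3 bytes: K' = 42 00 00.
K' ⊕ ipad = 74 36 36.  K' ⊕ opad = 1e 5c 5c.
Inner input = (K'⊕ipad) ∥ m = 74 36 36 ∥ d8 ed.
Inner hash: sum = 116+54+54+216+237 = 677 → 02 a5.
Outer input = (K'⊕opad) ∥ inner = 1e 5c 5c ∥ 02 a5.
Outer hash (tag): sum = 30+92+92+2+165 = 381 → 01 7d.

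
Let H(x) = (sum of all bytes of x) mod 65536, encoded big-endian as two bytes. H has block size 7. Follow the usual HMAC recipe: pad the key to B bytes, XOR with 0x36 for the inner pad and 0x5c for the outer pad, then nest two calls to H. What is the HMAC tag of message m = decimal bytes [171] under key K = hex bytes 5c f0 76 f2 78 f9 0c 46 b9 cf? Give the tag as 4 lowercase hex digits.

Key hex bytes 5c f0 76 f2 78 f9 0c 46 b9 cf is 10 bytes > B = 7, so hash it first: H(key) = 05 ff, then zero-pad to 7 bytes: K' = 05 ff 00 00 00 00 00.
K' ⊕ ipad = 33 c9 36 36 36 36 36.  K' ⊕ opad = 59 a3 5c 5c 5c 5c 5c.
Inner input = (K'⊕ipad) ∥ m = 33 c9 36 36 36 36 36 ∥ ab.
Inner hash: sum = 51+201+54+54+54+54+54+171 = 693 → 02 b5.
Outer input = (K'⊕opad) ∥ inner = 59 a3 5c 5c 5c 5c 5c ∥ 02 b5.
Outer hash (tag): sum = 89+163+92+92+92+92+92+2+181 = 895 → 03 7f.

037f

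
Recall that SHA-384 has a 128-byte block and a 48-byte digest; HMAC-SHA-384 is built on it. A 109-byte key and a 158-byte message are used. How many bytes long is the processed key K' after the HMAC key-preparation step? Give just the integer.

128

Key is 109 ≤ 128 bytes, zero-padded: |K'| = 128.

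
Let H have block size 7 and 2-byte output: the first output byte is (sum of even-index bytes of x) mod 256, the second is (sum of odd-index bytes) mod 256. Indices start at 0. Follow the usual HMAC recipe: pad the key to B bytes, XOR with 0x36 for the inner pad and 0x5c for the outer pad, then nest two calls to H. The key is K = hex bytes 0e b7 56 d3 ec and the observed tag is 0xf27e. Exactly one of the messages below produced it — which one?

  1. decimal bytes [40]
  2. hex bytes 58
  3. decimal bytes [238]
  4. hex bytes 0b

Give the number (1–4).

3

Key hex bytes 0e b7 56 d3 ec is 5 bytes ≤ B = 7; zero-pad to 7 bytes: K' = 0e b7 56 d3 ec 00 00.
K' ⊕ ipad = 38 81 60 e5 da 36 36; K' ⊕ opad = 52 eb 0a 8f b0 5c 5c.
m1: inner = H(38 81 60 e5 da 36 36 28) = a8 c4; tag = H(52 eb 0a 8f b0 5c 5c a8 c4) = 2c7e
m2: inner = H(38 81 60 e5 da 36 36 58) = a8 f4; tag = H(52 eb 0a 8f b0 5c 5c a8 f4) = 5c7e
m3: inner = H(38 81 60 e5 da 36 36 ee) = a8 8a; tag = H(52 eb 0a 8f b0 5c 5c a8 8a) = f27e ← matches
m4: inner = H(38 81 60 e5 da 36 36 0b) = a8 a7; tag = H(52 eb 0a 8f b0 5c 5c a8 a7) = 0f7e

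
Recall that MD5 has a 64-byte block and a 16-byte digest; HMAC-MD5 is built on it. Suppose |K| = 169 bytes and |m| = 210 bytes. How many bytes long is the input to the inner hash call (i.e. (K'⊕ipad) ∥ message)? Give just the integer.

Key is 169 > 64 bytes, so it is hashed to 16 bytes then zero-padded to 64: |K'| = 64.
Inner input = (K'⊕ipad) ∥ m → 64 + 210 = 274 bytes.

274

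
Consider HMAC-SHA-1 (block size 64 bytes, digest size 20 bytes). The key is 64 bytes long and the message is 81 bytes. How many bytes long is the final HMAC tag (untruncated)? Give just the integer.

The tag is one SHA-1 digest: 20 bytes.

20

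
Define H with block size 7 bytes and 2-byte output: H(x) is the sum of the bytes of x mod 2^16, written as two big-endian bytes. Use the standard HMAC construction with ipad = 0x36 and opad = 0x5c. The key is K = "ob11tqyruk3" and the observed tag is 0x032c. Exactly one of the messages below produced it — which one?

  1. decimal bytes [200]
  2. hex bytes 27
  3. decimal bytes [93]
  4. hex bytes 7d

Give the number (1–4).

Key "ob11tqyruk3" = 6f 62 31 31 74 71 79 72 75 6b 33 is 11 bytes > B = 7, so hash it first: H(key) = 04 16, then zero-pad to 7 bytes: K' = 04 16 00 00 00 00 00.
K' ⊕ ipad = 32 20 36 36 36 36 36; K' ⊕ opad = 58 4a 5c 5c 5c 5c 5c.
m1: inner = H(32 20 36 36 36 36 36 c8) = 02 28; tag = H(58 4a 5c 5c 5c 5c 5c 02 28) = 0298
m2: inner = H(32 20 36 36 36 36 36 27) = 01 87; tag = H(58 4a 5c 5c 5c 5c 5c 01 87) = 02f6
m3: inner = H(32 20 36 36 36 36 36 5d) = 01 bd; tag = H(58 4a 5c 5c 5c 5c 5c 01 bd) = 032c ← matches
m4: inner = H(32 20 36 36 36 36 36 7d) = 01 dd; tag = H(58 4a 5c 5c 5c 5c 5c 01 dd) = 034c

3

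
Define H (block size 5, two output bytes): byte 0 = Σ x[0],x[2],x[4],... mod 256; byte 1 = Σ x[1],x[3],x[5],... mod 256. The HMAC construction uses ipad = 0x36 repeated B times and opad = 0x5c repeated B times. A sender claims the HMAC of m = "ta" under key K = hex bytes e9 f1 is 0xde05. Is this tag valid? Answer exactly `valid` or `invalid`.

Key hex bytes e9 f1 is 2 bytes ≤ B = 5; zero-pad to 5 bytes: K' = e9 f1 00 00 00.
K' ⊕ ipad = df c7 36 36 36; K' ⊕ opad = b5 ad 5c 5c 5c.
Inner hash: even-index sum = 428 mod 256 = 172; odd-index sum = 369 mod 256 = 113 → ac 71.
Outer hash (recomputed tag): even-index sum = 478 mod 256 = 222; odd-index sum = 437 mod 256 = 181 → de b5.
Recomputed tag = deb5; claimed = de05 → mismatch.

invalid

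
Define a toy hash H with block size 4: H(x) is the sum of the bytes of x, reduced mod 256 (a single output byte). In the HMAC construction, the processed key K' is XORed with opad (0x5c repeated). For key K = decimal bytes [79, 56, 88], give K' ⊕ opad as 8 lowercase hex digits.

1364045c

Key decimal bytes [79, 56, 88] = 4f 38 58 is 3 bytes ≤ B = 4; zero-pad to 4 bytes: K' = 4f 38 58 00.
XOR each byte with 0x5c: 4f⊕5c=13, 38⊕5c=64, 58⊕5c=04, 00⊕5c=5c.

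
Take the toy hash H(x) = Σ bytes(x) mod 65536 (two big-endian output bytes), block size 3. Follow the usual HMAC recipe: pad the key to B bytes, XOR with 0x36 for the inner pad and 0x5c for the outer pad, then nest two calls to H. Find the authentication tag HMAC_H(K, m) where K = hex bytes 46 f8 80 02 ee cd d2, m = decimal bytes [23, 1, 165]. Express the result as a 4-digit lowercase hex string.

Key hex bytes 46 f8 80 02 ee cd d2 is 7 bytes > B = 3, so hash it first: H(key) = 04 4d, then zero-pad to 3 bytes: K' = 04 4d 00.
K' ⊕ ipad = 32 7b 36.  K' ⊕ opad = 58 11 5c.
Inner input = (K'⊕ipad) ∥ m = 32 7b 36 ∥ 17 01 a5.
Inner hash: sum = 50+123+54+23+1+165 = 416 → 01 a0.
Outer input = (K'⊕opad) ∥ inner = 58 11 5c ∥ 01 a0.
Outer hash (tag): sum = 88+17+92+1+160 = 358 → 01 66.

0166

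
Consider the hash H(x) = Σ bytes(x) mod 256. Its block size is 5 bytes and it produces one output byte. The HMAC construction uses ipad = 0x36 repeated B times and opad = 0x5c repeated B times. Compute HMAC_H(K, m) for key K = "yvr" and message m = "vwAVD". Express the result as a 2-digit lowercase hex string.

Key "yvr" = 79 76 72 is 3 bytes ≤ B = 5; zero-pad to 5 bytes: K' = 79 76 72 00 00.
K' ⊕ ipad = 4f 40 44 36 36.  K' ⊕ opad = 25 2a 2e 5c 5c.
Inner input = (K'⊕ipad) ∥ m = 4f 40 44 36 36 ∥ 76 77 41 56 44.
Inner hash: sum = 79+64+68+54+54+118+119+65+86+68 = 775; mod 256 = 7 → 07.
Outer input = (K'⊕opad) ∥ inner = 25 2a 2e 5c 5c ∥ 07.
Outer hash (tag): sum = 37+42+46+92+92+7 = 316; mod 256 = 60 → 3c.

3c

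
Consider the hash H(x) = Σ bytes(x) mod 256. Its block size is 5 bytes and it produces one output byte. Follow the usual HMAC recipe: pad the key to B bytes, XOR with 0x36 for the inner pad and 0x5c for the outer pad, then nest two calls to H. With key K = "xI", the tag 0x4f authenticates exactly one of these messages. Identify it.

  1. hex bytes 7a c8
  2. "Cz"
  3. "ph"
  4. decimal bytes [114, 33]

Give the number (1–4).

4

Key "xI" = 78 49 is 2 bytes ≤ B = 5; zero-pad to 5 bytes: K' = 78 49 00 00 00.
K' ⊕ ipad = 4e 7f 36 36 36; K' ⊕ opad = 24 15 5c 5c 5c.
m1: inner = H(4e 7f 36 36 36 7a c8) = b1; tag = H(24 15 5c 5c 5c b1) = fe
m2: inner = H(4e 7f 36 36 36 43 7a) = 2c; tag = H(24 15 5c 5c 5c 2c) = 79
m3: inner = H(4e 7f 36 36 36 70 68) = 47; tag = H(24 15 5c 5c 5c 47) = 94
m4: inner = H(4e 7f 36 36 36 72 21) = 02; tag = H(24 15 5c 5c 5c 02) = 4f ← matches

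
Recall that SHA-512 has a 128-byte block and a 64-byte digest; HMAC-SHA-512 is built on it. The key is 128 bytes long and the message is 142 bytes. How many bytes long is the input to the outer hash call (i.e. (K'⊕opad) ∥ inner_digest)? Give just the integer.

Key is 128 ≤ 128 bytes, zero-padded: |K'| = 128.
Outer input = (K'⊕opad) ∥ H(inner) → 128 + 64 = 192 bytes.

192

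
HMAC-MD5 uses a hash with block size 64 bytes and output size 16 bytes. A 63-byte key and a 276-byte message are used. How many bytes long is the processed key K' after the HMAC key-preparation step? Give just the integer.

64

Key is 63 ≤ 64 bytes, zero-padded: |K'| = 64.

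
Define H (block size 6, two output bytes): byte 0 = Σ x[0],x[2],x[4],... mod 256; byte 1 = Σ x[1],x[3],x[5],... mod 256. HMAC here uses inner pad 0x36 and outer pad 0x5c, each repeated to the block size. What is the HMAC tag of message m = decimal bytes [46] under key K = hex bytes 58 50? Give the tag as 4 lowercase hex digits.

Key hex bytes 58 50 is 2 bytes ≤ B = 6; zero-pad to 6 bytes: K' = 58 50 00 00 00 00.
K' ⊕ ipad = 6e 66 36 36 36 36.  K' ⊕ opad = 04 0c 5c 5c 5c 5c.
Inner input = (K'⊕ipad) ∥ m = 6e 66 36 36 36 36 ∥ 2e.
Inner hash: even-index sum = 264 mod 256 = 8; odd-index sum = 210 mod 256 = 210 → 08 d2.
Outer input = (K'⊕opad) ∥ inner = 04 0c 5c 5c 5c 5c ∥ 08 d2.
Outer hash (tag): even-index sum = 196 mod 256 = 196; odd-index sum = 406 mod 256 = 150 → c4 96.

c496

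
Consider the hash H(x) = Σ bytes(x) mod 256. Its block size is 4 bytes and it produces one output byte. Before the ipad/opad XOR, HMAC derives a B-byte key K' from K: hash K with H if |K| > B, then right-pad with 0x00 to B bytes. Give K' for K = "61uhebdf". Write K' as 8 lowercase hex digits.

|K| = 8 > B = 4, so first hash the key.
H(K): sum = 54+49+117+104+101+98+100+102 = 725; mod 256 = 213 → d5.
Zero-pad H(K) = d5 to 4 bytes: K' = d5 00 00 00.

d5000000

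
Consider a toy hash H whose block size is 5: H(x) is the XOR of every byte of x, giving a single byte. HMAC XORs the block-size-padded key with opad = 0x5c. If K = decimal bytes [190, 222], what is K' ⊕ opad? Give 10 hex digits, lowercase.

e2825c5c5c

Key decimal bytes [190, 222] = be de is 2 bytes ≤ B = 5; zero-pad to 5 bytes: K' = be de 00 00 00.
XOR each byte with 0x5c: be⊕5c=e2, de⊕5c=82, 00⊕5c=5c, 00⊕5c=5c, 00⊕5c=5c.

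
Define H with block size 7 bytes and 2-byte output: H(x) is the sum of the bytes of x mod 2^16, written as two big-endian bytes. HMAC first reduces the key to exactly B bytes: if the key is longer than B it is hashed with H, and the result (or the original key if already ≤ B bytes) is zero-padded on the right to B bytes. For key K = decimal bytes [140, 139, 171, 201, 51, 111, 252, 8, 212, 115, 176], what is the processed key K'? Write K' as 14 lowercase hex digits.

|K| = 11 > B = 7, so first hash the key.
H(K): sum = 140+139+171+201+51+111+252+8+212+115+176 = 1576 → 06 28.
Zero-pad H(K) = 06 28 to 7 bytes: K' = 06 28 00 00 00 00 00.

06280000000000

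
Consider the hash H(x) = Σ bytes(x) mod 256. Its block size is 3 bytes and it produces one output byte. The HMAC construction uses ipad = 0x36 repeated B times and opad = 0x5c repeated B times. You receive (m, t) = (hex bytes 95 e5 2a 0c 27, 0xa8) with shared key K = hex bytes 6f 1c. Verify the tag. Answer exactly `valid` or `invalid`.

invalid

Key hex bytes 6f 1c is 2 bytes ≤ B = 3; zero-pad to 3 bytes: K' = 6f 1c 00.
K' ⊕ ipad = 59 2a 36; K' ⊕ opad = 33 40 5c.
Inner hash: sum = 89+42+54+149+229+42+12+39 = 656; mod 256 = 144 → 90.
Outer hash (recomputed tag): sum = 51+64+92+144 = 351; mod 256 = 95 → 5f.
Recomputed tag = 5f; claimed = a8 → mismatch.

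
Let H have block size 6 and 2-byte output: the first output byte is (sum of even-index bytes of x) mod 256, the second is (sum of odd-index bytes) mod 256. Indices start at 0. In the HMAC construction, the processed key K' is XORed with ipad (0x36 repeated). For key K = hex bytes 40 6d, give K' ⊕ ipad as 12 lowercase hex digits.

Key hex bytes 40 6d is 2 bytes ≤ B = 6; zero-pad to 6 bytes: K' = 40 6d 00 00 00 00.
XOR each byte with 0x36: 40⊕36=76, 6d⊕36=5b, 00⊕36=36, 00⊕36=36, 00⊕36=36, 00⊕36=36.

765b36363636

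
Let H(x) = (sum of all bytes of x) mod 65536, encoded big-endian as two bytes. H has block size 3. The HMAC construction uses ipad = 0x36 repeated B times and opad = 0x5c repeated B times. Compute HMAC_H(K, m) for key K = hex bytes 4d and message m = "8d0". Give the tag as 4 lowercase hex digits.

017d

Key hex bytes 4d is 1 byte ≤ B = 3; zero-pad to 3 bytes: K' = 4d 00 00.
K' ⊕ ipad = 7b 36 36.  K' ⊕ opad = 11 5c 5c.
Inner input = (K'⊕ipad) ∥ m = 7b 36 36 ∥ 38 64 30.
Inner hash: sum = 123+54+54+56+100+48 = 435 → 01 b3.
Outer input = (K'⊕opad) ∥ inner = 11 5c 5c ∥ 01 b3.
Outer hash (tag): sum = 17+92+92+1+179 = 381 → 01 7d.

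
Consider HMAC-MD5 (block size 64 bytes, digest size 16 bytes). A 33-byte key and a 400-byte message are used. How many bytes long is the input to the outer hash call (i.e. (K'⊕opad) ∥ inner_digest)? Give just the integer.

Key is 33 ≤ 64 bytes, zero-padded: |K'| = 64.
Outer input = (K'⊕opad) ∥ H(inner) → 64 + 16 = 80 bytes.

80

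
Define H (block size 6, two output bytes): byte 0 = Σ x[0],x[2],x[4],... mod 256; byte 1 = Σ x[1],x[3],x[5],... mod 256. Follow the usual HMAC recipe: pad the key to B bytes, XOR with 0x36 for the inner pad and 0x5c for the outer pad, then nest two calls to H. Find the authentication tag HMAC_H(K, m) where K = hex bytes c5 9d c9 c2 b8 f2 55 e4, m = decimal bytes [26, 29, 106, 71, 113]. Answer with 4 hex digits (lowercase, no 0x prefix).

8df4

Key hex bytes c5 9d c9 c2 b8 f2 55 e4 is 8 bytes > B = 6, so hash it first: H(key) = 9b 35, then zero-pad to 6 bytes: K' = 9b 35 00 00 00 00.
K' ⊕ ipad = ad 03 36 36 36 36.  K' ⊕ opad = c7 69 5c 5c 5c 5c.
Inner input = (K'⊕ipad) ∥ m = ad 03 36 36 36 36 ∥ 1a 1d 6a 47 71.
Inner hash: even-index sum = 526 mod 256 = 14; odd-index sum = 211 mod 256 = 211 → 0e d3.
Outer input = (K'⊕opad) ∥ inner = c7 69 5c 5c 5c 5c ∥ 0e d3.
Outer hash (tag): even-index sum = 397 mod 256 = 141; odd-index sum = 500 mod 256 = 244 → 8d f4.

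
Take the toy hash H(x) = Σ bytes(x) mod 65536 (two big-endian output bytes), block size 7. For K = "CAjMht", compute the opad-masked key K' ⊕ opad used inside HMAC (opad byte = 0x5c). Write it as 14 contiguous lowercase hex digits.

1f1d361134285c

Key "CAjMht" = 43 41 6a 4d 68 74 is 6 bytes ≤ B = 7; zero-pad to 7 bytes: K' = 43 41 6a 4d 68 74 00.
XOR each byte with 0x5c: 43⊕5c=1f, 41⊕5c=1d, 6a⊕5c=36, 4d⊕5c=11, 68⊕5c=34, 74⊕5c=28, 00⊕5c=5c.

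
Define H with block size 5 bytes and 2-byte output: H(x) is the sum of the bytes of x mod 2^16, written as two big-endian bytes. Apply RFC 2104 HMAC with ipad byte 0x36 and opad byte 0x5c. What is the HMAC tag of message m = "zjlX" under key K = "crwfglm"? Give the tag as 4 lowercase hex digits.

0265

Key "crwfglm" = 63 72 77 66 67 6c 6d is 7 bytes > B = 5, so hash it first: H(key) = 02 f2, then zero-pad to 5 bytes: K' = 02 f2 00 00 00.
K' ⊕ ipad = 34 c4 36 36 36.  K' ⊕ opad = 5e ae 5c 5c 5c.
Inner input = (K'⊕ipad) ∥ m = 34 c4 36 36 36 ∥ 7a 6a 6c 58.
Inner hash: sum = 52+196+54+54+54+122+106+108+88 = 834 → 03 42.
Outer input = (K'⊕opad) ∥ inner = 5e ae 5c 5c 5c ∥ 03 42.
Outer hash (tag): sum = 94+174+92+92+92+3+66 = 613 → 02 65.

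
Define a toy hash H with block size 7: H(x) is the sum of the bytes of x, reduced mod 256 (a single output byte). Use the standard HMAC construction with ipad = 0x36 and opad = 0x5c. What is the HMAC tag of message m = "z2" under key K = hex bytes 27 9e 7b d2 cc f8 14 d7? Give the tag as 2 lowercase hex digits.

ac

Key hex bytes 27 9e 7b d2 cc f8 14 d7 is 8 bytes > B = 7, so hash it first: H(key) = c1, then zero-pad to 7 bytes: K' = c1 00 00 00 00 00 00.
K' ⊕ ipad = f7 36 36 36 36 36 36.  K' ⊕ opad = 9d 5c 5c 5c 5c 5c 5c.
Inner input = (K'⊕ipad) ∥ m = f7 36 36 36 36 36 36 ∥ 7a 32.
Inner hash: sum = 247+54+54+54+54+54+54+122+50 = 743; mod 256 = 231 → e7.
Outer input = (K'⊕opad) ∥ inner = 9d 5c 5c 5c 5c 5c 5c ∥ e7.
Outer hash (tag): sum = 157+92+92+92+92+92+92+231 = 940; mod 256 = 172 → ac.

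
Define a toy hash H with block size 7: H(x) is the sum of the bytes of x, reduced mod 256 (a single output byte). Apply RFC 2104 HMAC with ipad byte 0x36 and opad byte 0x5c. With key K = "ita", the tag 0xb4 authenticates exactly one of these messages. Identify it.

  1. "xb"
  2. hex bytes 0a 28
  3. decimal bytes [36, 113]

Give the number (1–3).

1

Key "ita" = 69 74 61 is 3 bytes ≤ B = 7; zero-pad to 7 bytes: K' = 69 74 61 00 00 00 00.
K' ⊕ ipad = 5f 42 57 36 36 36 36; K' ⊕ opad = 35 28 3d 5c 5c 5c 5c.
m1: inner = H(5f 42 57 36 36 36 36 78 62) = aa; tag = H(35 28 3d 5c 5c 5c 5c aa) = b4 ← matches
m2: inner = H(5f 42 57 36 36 36 36 0a 28) = 02; tag = H(35 28 3d 5c 5c 5c 5c 02) = 0c
m3: inner = H(5f 42 57 36 36 36 36 24 71) = 65; tag = H(35 28 3d 5c 5c 5c 5c 65) = 6f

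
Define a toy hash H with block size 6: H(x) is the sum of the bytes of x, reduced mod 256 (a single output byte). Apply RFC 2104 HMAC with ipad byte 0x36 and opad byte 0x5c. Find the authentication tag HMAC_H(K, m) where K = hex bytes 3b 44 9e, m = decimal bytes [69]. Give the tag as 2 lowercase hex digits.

Key hex bytes 3b 44 9e is 3 bytes ≤ B = 6; zero-pad to 6 bytes: K' = 3b 44 9e 00 00 00.
K' ⊕ ipad = 0d 72 a8 36 36 36.  K' ⊕ opad = 67 18 c2 5c 5c 5c.
Inner input = (K'⊕ipad) ∥ m = 0d 72 a8 36 36 36 ∥ 45.
Inner hash: sum = 13+114+168+54+54+54+69 = 526; mod 256 = 14 → 0e.
Outer input = (K'⊕opad) ∥ inner = 67 18 c2 5c 5c 5c ∥ 0e.
Outer hash (tag): sum = 103+24+194+92+92+92+14 = 611; mod 256 = 99 → 63.

63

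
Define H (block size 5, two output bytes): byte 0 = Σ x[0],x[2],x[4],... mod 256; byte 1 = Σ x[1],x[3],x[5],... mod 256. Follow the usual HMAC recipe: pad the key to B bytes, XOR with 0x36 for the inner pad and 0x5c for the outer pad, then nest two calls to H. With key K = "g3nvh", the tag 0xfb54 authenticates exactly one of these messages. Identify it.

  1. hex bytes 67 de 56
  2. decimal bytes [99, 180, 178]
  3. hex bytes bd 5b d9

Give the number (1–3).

Key "g3nvh" = 67 33 6e 76 68 is exactly B = 5 bytes: K' = 67 33 6e 76 68.
K' ⊕ ipad = 51 05 58 40 5e; K' ⊕ opad = 3b 6f 32 2a 34.
m1: inner = H(51 05 58 40 5e 67 de 56) = e5 02; tag = H(3b 6f 32 2a 34 e5 02) = a37e
m2: inner = H(51 05 58 40 5e 63 b4 b2) = bb 5a; tag = H(3b 6f 32 2a 34 bb 5a) = fb54 ← matches
m3: inner = H(51 05 58 40 5e bd 5b d9) = 62 db; tag = H(3b 6f 32 2a 34 62 db) = 7cfb

2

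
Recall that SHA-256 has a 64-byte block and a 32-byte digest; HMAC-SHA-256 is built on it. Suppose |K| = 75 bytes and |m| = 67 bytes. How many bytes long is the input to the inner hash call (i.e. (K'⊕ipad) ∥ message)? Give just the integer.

131

Key is 75 > 64 bytes, so it is hashed to 32 bytes then zero-padded to 64: |K'| = 64.
Inner input = (K'⊕ipad) ∥ m → 64 + 67 = 131 bytes.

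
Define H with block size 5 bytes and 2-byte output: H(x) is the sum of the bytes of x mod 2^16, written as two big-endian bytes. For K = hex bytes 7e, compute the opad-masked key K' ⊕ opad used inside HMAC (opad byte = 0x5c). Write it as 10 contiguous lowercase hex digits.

Key hex bytes 7e is 1 byte ≤ B = 5; zero-pad to 5 bytes: K' = 7e 00 00 00 00.
XOR each byte with 0x5c: 7e⊕5c=22, 00⊕5c=5c, 00⊕5c=5c, 00⊕5c=5c, 00⊕5c=5c.

225c5c5c5c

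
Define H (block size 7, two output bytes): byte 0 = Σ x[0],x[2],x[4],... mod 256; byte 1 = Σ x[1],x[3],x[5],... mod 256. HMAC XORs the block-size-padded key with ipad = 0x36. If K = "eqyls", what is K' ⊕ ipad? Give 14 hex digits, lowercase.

53474f5a453636

Key "eqyls" = 65 71 79 6c 73 is 5 bytes ≤ B = 7; zero-pad to 7 bytes: K' = 65 71 79 6c 73 00 00.
XOR each byte with 0x36: 65⊕36=53, 71⊕36=47, 79⊕36=4f, 6c⊕36=5a, 73⊕36=45, 00⊕36=36, 00⊕36=36.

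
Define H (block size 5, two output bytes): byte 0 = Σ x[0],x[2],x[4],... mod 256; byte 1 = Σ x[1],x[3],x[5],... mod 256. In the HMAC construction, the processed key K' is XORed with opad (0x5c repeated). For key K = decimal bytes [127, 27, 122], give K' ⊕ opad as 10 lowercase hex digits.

Key decimal bytes [127, 27, 122] = 7f 1b 7a is 3 bytes ≤ B = 5; zero-pad to 5 bytes: K' = 7f 1b 7a 00 00.
XOR each byte with 0x5c: 7f⊕5c=23, 1b⊕5c=47, 7a⊕5c=26, 00⊕5c=5c, 00⊕5c=5c.

2347265c5c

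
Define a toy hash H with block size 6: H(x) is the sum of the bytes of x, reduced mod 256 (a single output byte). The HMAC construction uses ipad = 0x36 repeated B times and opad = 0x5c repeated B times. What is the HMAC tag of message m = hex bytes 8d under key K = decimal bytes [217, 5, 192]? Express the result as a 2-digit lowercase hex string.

Key decimal bytes [217, 5, 192] = d9 05 c0 is 3 bytes ≤ B = 6; zero-pad to 6 bytes: K' = d9 05 c0 00 00 00.
K' ⊕ ipad = ef 33 f6 36 36 36.  K' ⊕ opad = 85 59 9c 5c 5c 5c.
Inner input = (K'⊕ipad) ∥ m = ef 33 f6 36 36 36 ∥ 8d.
Inner hash: sum = 239+51+246+54+54+54+141 = 839; mod 256 = 71 → 47.
Outer input = (K'⊕opad) ∥ inner = 85 59 9c 5c 5c 5c ∥ 47.
Outer hash (tag): sum = 133+89+156+92+92+92+71 = 725; mod 256 = 213 → d5.

d5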